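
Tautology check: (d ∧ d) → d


Build the truth table over {d}:
d | φ
-----
F | T
T | T
Every row evaluates to true.

Yes, it is a tautology.


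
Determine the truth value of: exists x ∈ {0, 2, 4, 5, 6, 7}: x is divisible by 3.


Evaluate the predicate on each element: 0:True, 2:False, 4:False, 5:False, 6:True, 7:False.
Witness x = 0 satisfies the predicate.

True


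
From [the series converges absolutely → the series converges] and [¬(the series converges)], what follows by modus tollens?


Modus tollens: from (P → Q) and ¬Q, infer ¬P.
Q = 'the series converges' is denied; since P → Q, P must also fail.

Not (the series converges absolutely).


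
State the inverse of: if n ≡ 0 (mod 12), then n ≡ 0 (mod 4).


The inverse of (P → Q) is (¬P → ¬Q). It is equivalent to the converse, not to the original.
Here P = 'n ≡ 0 (mod 12)' and Q = 'n ≡ 0 (mod 4)'.

If not (n ≡ 0 (mod 12)), then not (n ≡ 0 (mod 4)).


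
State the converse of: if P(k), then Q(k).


The converse of (P → Q) is (Q → P). It is not in general equivalent to the original.
Here P = 'P(k)' and Q = 'Q(k)'.

If Q(k), then P(k).


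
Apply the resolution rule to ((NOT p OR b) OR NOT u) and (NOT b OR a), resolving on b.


The clauses contain complementary literals b and NOTb.
Resolution eliminates this pair and disjoins the remaining literals (merging duplicates).

((NOT u OR NOT p) OR a)


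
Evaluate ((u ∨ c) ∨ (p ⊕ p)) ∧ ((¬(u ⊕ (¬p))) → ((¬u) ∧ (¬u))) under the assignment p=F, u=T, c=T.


Substitute p=F, u=T, c=T:
… (earlier sub-steps elided)
p ⊕ p = F ⊕ F = F
(u ∨ c) ∨ (p ⊕ p) = T ∨ F = T
¬p = T
u ⊕ (¬p) = T ⊕ T = F
¬(u ⊕ (¬p)) = T
¬u = F
¬u = F
(¬u) ∧ (¬u) = F ∧ F = F
(¬(u ⊕ (¬p))) → ((¬u) ∧ (¬u)) = T → F = F
((u ∨ c) ∨ (p ⊕ p)) ∧ ((¬(u ⊕ (¬p))) → ((¬u) ∧ (¬u))) = T ∧ F = F

F


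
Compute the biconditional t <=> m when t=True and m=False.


Biconditional is true when both operands have the same truth value.
Substitute: t=True, m=False.
True <=> False evaluates to False.

False


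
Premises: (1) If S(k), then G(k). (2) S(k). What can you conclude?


Modus ponens: from (P → Q) and P, infer Q.
P = 'S(k)' is asserted, and P → Q holds, so Q follows.

G(k).


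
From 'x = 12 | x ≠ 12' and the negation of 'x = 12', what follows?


Disjunctive syllogism: from (P ∨ Q) and ¬P, infer Q.
One disjunct, 'x = 12', is ruled out; the other must hold.

x ≠ 12


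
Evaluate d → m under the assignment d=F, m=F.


Substitute d=F, m=F:
d → m = F → F = T

T


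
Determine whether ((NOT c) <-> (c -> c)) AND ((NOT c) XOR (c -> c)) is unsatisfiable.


Truth table over {c}:
c | φ
-----
F | F
T | F
Every row is false.

Yes, it is a contradiction.


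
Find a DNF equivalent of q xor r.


Step 1: q ⊕ r is true exactly when they disagree: (q ∧ ¬r) ∨ (¬q ∧ r).

(q & (~r)) | ((~q) & r)


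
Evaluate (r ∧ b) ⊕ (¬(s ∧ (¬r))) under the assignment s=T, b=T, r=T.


Substitute s=T, b=T, r=T:
r ∧ b = T ∧ T = T
¬r = F
s ∧ (¬r) = T ∧ F = F
¬(s ∧ (¬r)) = T
(r ∧ b) ⊕ (¬(s ∧ (¬r))) = T ⊕ T = F

F


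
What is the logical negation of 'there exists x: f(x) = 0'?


¬(for all x: φ) = there exists x: ¬φ, and ¬(there exists x: φ) = for all x: ¬φ.
Apply to the existential statement.

for all x: NOT(f(x) = 0)


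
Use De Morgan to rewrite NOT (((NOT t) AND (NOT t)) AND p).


De Morgan: the negation of a conjunction is the disjunction of the negations.
Distribute NOT across AND, flipping it to OR, and negate each literal.

(t OR t) OR (NOT p)


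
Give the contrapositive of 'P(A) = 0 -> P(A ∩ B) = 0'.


The contrapositive of (P → Q) is (¬Q → ¬P); it is logically equivalent to the original.
Here P = 'P(A) = 0' and Q = 'P(A ∩ B) = 0'.

If not (P(A ∩ B) = 0), then not (P(A) = 0).


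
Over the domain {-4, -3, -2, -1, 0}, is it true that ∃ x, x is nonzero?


Evaluate the predicate on each element: -4:T, -3:T, -2:T, -1:T, 0:F.
Witness x = -4 satisfies the predicate.

T


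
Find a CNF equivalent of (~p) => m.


Step 1: Rewrite (¬p) → m as ¬(¬p) ∨ m.
Step 2: Eliminate any double negations (¬¬X = X).

p | m


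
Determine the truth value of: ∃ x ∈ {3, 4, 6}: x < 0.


Evaluate the predicate on each element: 3:F, 4:F, 6:F.
No element satisfies the predicate.

F


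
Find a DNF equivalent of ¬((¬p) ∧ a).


Step 1: Apply De Morgan: ¬((¬p) ∧ a) = ¬(¬p) ∨ ¬a.
Step 2: Eliminate any double negations (¬¬X = X).

p ∨ (¬a)


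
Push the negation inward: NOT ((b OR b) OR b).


De Morgan: the negation of a disjunction is the conjunction of the negations.
Distribute NOT across OR, flipping it to AND, and negate each literal.

((NOT b) AND (NOT b)) AND (NOT b)


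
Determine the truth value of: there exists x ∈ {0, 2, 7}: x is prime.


Evaluate the predicate on each element: 0:F, 2:T, 7:T.
Witness x = 2 satisfies the predicate.

T


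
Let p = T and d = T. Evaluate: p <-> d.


Biconditional is true when both operands have the same truth value.
Substitute: p=T, d=T.
T <-> T evaluates to T.

T


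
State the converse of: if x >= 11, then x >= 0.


The converse of (P → Q) is (Q → P). It is not in general equivalent to the original.
Here P = 'x >= 11' and Q = 'x >= 0'.

If x >= 0, then x >= 11.


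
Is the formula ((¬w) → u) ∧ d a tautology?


Build the truth table over {d, u, w}:
d | u | w | φ
-------------
F | F | F | F
T | F | F | F
F | T | F | F
T | T | F | T
F | F | T | F
T | F | T | T
F | T | T | F
T | T | T | T
Counterexample at row 1: with d=F, u=F, w=F, the formula is F.

No, it is not a tautology.


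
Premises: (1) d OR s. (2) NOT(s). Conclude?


Disjunctive syllogism: from (P ∨ Q) and ¬P, infer Q.
One disjunct, 's', is ruled out; the other must hold.

d


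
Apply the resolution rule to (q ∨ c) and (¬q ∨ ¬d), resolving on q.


The clauses contain complementary literals q and ¬q.
Resolution eliminates this pair and disjoins the remaining literals (merging duplicates).

(c ∨ ¬d)


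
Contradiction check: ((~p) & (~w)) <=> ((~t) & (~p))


Truth table over {p, t, w}:
p | t | w | φ
-------------
False | False | False | True
True | False | False | True
False | True | False | False
True | True | False | True
False | False | True | False
True | False | True | True
False | True | True | True
True | True | True | True
Satisfying assignment at row 1: p=False, t=False, w=False gives True.

No, it is not a contradiction.


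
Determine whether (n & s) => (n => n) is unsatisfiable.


Truth table over {n, s}:
n | s | φ
---------
False | False | True
True | False | True
False | True | True
True | True | True
Satisfying assignment at row 1: n=False, s=False gives True.

No, it is not a contradiction.


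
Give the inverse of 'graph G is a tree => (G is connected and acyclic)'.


The inverse of (P → Q) is (¬P → ¬Q). It is equivalent to the converse, not to the original.
Here P = 'graph G is a tree' and Q = '(G is connected and acyclic)'.

If not (graph G is a tree), then not ((G is connected and acyclic)).


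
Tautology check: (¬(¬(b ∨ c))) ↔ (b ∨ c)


Build the truth table over {b, c}:
b | c | φ
---------
F | F | T
T | F | T
F | T | T
T | T | T
Every row evaluates to true.

Yes, it is a tautology.


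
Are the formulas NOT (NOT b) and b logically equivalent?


Compare truth tables:
b | φ | ψ
---------
F | F | F
T | T | T
The columns φ and ψ agree on every row.

Yes, they are logically equivalent.


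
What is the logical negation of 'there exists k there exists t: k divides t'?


Negation flips each quantifier (∀↔∃) and negates the inner predicate.
¬(there exists k there exists t: φ) = for all k for all t: ¬φ.

for all k for all t: NOT(k divides t)


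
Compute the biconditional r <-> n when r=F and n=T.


Biconditional is true when both operands have the same truth value.
Substitute: r=F, n=T.
F <-> T evaluates to F.

F


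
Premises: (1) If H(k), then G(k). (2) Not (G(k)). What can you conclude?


Modus tollens: from (P → Q) and ¬Q, infer ¬P.
Q = 'G(k)' is denied; since P → Q, P must also fail.

Not (H(k)).


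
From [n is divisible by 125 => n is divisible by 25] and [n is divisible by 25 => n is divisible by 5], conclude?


Hypothetical syllogism: from (P → Q) and (Q → R), infer (P → R).
Chain the two implications through the shared middle term 'n is divisible by 25'.

n is divisible by 125 => n is divisible by 5


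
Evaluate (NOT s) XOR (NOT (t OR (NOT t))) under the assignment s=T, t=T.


Substitute s=T, t=T:
NOT s = F
NOT t = F
t OR (NOT t) = T OR F = T
NOT (t OR (NOT t)) = F
(NOT s) XOR (NOT (t OR (NOT t))) = F XOR F = F

F


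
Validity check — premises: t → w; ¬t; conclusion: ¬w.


This is denying the antecedent (fallacy). There exist truth assignments where the premises are all true but the conclusion is false.

Invalid.


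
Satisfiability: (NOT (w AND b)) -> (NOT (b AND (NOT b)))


Search for a satisfying assignment over {b, w}.
Try b=F, w=F: the formula evaluates to T.
A satisfying assignment exists.

Satisfiable.


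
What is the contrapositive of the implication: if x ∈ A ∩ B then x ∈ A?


The contrapositive of (P → Q) is (¬Q → ¬P); it is logically equivalent to the original.
Here P = 'x ∈ A ∩ B' and Q = 'x ∈ A'.

If not (x ∈ A), then not (x ∈ A ∩ B).


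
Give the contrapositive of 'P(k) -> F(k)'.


The contrapositive of (P → Q) is (¬Q → ¬P); it is logically equivalent to the original.
Here P = 'P(k)' and Q = 'F(k)'.

If not (F(k)), then not (P(k)).


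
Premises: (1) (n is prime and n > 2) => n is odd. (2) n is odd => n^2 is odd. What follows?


Hypothetical syllogism: from (P → Q) and (Q → R), infer (P → R).
Chain the two implications through the shared middle term 'n is odd'.

(n is prime and n > 2) => n^2 is odd


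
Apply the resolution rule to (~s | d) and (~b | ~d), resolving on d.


The clauses contain complementary literals d and ~d.
Resolution eliminates this pair and disjoins the remaining literals (merging duplicates).

(~s | ~b)


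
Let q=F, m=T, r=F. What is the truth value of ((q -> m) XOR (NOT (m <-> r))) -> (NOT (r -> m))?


Substitute q=F, m=T, r=F:
q -> m = F -> T = T
m <-> r = T <-> F = F
NOT (m <-> r) = T
(q -> m) XOR (NOT (m <-> r)) = T XOR T = F
r -> m = F -> T = T
NOT (r -> m) = F
((q -> m) XOR (NOT (m <-> r))) -> (NOT (r -> m)) = F -> F = T

T


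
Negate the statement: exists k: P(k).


¬(forall x: φ) = exists x: ¬φ, and ¬(exists x: φ) = forall x: ¬φ.
Apply to the existential statement.

forall k: ~(P(k))


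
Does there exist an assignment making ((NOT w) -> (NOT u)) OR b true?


Search for a satisfying assignment over {b, u, w}.
Try b=F, u=F, w=F: the formula evaluates to T.
A satisfying assignment exists.

Satisfiable.


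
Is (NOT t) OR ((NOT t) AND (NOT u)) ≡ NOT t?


Compare truth tables:
t | u | φ | ψ
-------------
F | F | T | T
T | F | F | F
F | T | T | T
T | T | F | F
The columns φ and ψ agree on every row.

Yes, they are logically equivalent.


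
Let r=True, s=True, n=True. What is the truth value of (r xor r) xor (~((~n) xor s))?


Substitute r=True, s=True, n=True:
r xor r = True xor True = False
~n = False
(~n) xor s = False xor True = True
~((~n) xor s) = False
(r xor r) xor (~((~n) xor s)) = False xor False = False

False


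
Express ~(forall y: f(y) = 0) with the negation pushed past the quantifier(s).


¬(forall x: φ) = exists x: ¬φ, and ¬(exists x: φ) = forall x: ¬φ.
Apply to the universal statement.

exists y: ~(f(y) = 0)


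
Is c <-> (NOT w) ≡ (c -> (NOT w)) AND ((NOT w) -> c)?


Compare truth tables:
c | w | φ | ψ
-------------
F | F | F | F
T | F | T | T
F | T | T | T
T | T | F | F
The columns φ and ψ agree on every row.

Yes, they are logically equivalent.


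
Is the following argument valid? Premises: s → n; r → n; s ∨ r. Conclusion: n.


This matches the form of proof by cases: the conclusion follows in every model of the premises.

Valid.


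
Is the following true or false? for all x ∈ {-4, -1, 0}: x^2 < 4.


Evaluate the predicate on each element: -4:F, -1:T, 0:T.
Counterexample x = -4 fails the predicate.

F


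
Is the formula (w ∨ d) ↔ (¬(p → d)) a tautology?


Build the truth table over {d, p, w}:
d | p | w | φ
-------------
F | F | F | T
T | F | F | F
F | T | F | F
T | T | F | F
F | F | T | F
T | F | T | F
F | T | T | T
T | T | T | F
Counterexample at row 2: with d=T, p=F, w=F, the formula is F.

No, it is not a tautology.


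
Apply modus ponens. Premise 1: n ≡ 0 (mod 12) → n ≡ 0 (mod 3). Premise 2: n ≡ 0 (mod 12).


Modus ponens: from (P → Q) and P, infer Q.
P = 'n ≡ 0 (mod 12)' is asserted, and P → Q holds, so Q follows.

n ≡ 0 (mod 3).


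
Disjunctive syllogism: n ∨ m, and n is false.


Disjunctive syllogism: from (P ∨ Q) and ¬P, infer Q.
One disjunct, 'n', is ruled out; the other must hold.

m


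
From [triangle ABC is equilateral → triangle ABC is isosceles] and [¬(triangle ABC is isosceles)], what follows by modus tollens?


Modus tollens: from (P → Q) and ¬Q, infer ¬P.
Q = 'triangle ABC is isosceles' is denied; since P → Q, P must also fail.

Not (triangle ABC is equilateral).


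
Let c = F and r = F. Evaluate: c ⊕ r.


Exclusive or is true when exactly one operand is true.
Substitute: c=F, r=F.
F ⊕ F evaluates to F.

F


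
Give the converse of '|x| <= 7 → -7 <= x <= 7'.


The converse of (P → Q) is (Q → P). It is not in general equivalent to the original.
Here P = '|x| <= 7' and Q = '-7 <= x <= 7'.

If -7 <= x <= 7, then |x| <= 7.


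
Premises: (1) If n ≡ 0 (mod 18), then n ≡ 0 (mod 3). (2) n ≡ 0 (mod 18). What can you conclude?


Modus ponens: from (P → Q) and P, infer Q.
P = 'n ≡ 0 (mod 18)' is asserted, and P → Q holds, so Q follows.

n ≡ 0 (mod 3).


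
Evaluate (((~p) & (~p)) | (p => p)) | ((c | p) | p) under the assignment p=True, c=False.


Substitute p=True, c=False:
~p = False
~p = False
(~p) & (~p) = False & False = False
p => p = True => True = True
((~p) & (~p)) | (p => p) = False | True = True
c | p = False | True = True
(c | p) | p = True | True = True
(((~p) & (~p)) | (p => p)) | ((c | p) | p) = True | True = True

True


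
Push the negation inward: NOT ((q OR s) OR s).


De Morgan: the negation of a disjunction is the conjunction of the negations.
Distribute NOT across OR, flipping it to AND, and negate each literal.

((NOT q) AND (NOT s)) AND (NOT s)


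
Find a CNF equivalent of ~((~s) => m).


Step 1: Rewrite (¬s) → m as ¬(¬s) ∨ m.
Step 2: Negate: ¬(¬(¬s) ∨ m) = (¬s) ∧ ¬m (De Morgan + double negation).

(~s) & (~m)


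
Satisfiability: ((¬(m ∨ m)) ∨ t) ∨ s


Search for a satisfying assignment over {m, s, t}.
Try m=F, s=F, t=F: the formula evaluates to T.
A satisfying assignment exists.

Satisfiable.


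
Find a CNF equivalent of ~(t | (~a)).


Step 1: Apply De Morgan: ¬(t ∨ (¬a)) = ¬t ∧ ¬(¬a).
Step 2: Eliminate any double negations (¬¬X = X).

(~t) & a


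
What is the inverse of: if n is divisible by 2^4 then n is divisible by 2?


The inverse of (P → Q) is (¬P → ¬Q). It is equivalent to the converse, not to the original.
Here P = 'n is divisible by 2^4' and Q = 'n is divisible by 2'.

If not (n is divisible by 2^4), then not (n is divisible by 2).


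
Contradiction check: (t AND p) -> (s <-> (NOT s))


Truth table over {p, s, t}:
p | s | t | φ
-------------
F | F | F | T
T | F | F | T
F | T | F | T
T | T | F | T
F | F | T | T
T | F | T | F
F | T | T | T
T | T | T | F
Satisfying assignment at row 1: p=F, s=F, t=F gives T.

No, it is not a contradiction.


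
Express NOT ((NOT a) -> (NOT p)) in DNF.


Step 1: Rewrite implication then negate: ¬(¬(¬a) ∨ (¬p)) = (¬a) ∧ ¬(¬p).
Step 2: Eliminate any double negations (¬¬X = X).

(NOT a) AND p


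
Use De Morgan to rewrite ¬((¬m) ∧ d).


De Morgan: the negation of a conjunction is the disjunction of the negations.
Distribute ¬ across ∧, flipping it to ∨, and negate each literal.

m ∨ (¬d)


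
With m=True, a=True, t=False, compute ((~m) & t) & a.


Substitute m=True, a=True, t=False:
~m = False
(~m) & t = False & False = False
((~m) & t) & a = False & True = False

False


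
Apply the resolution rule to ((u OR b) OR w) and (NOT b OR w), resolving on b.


The clauses contain complementary literals b and NOTb.
Resolution eliminates this pair and disjoins the remaining literals (merging duplicates).

(u OR w)


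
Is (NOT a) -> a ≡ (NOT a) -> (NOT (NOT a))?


Compare truth tables:
a | φ | ψ
---------
F | F | F
T | T | T
The columns φ and ψ agree on every row.

Yes, they are logically equivalent.


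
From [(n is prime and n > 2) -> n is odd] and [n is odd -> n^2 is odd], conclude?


Hypothetical syllogism: from (P → Q) and (Q → R), infer (P → R).
Chain the two implications through the shared middle term 'n is odd'.

(n is prime and n > 2) -> n^2 is odd


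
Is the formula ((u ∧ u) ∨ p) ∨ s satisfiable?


Search for a satisfying assignment over {p, s, u}.
Try p=T, s=F, u=F: the formula evaluates to T.
A satisfying assignment exists.

Satisfiable.


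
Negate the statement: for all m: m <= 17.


¬(for all x: φ) = there exists x: ¬φ, and ¬(there exists x: φ) = for all x: ¬φ.
Apply to the universal statement.

there exists m: NOT(m <= 17)


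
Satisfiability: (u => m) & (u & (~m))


Check all 4 assignments over {m, u}:
m | u | φ
---------
False | False | False
True | False | False
False | True | False
True | True | False
No assignment makes the formula true.

Unsatisfiable.


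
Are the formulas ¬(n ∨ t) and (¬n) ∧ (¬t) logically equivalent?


Compare truth tables:
n | t | φ | ψ
-------------
F | F | T | T
T | F | F | F
F | T | F | F
T | T | F | F
The columns φ and ψ agree on every row.

Yes, they are logically equivalent.


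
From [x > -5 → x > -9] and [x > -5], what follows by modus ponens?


Modus ponens: from (P → Q) and P, infer Q.
P = 'x > -5' is asserted, and P → Q holds, so Q follows.

x > -9.


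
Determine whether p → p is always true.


Build the truth table over {p}:
p | φ
-----
F | T
T | T
Every row evaluates to true.

Yes, it is a tautology.


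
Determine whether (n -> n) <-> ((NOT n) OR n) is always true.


Build the truth table over {n}:
n | φ
-----
F | T
T | T
Every row evaluates to true.

Yes, it is a tautology.


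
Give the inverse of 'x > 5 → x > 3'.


The inverse of (P → Q) is (¬P → ¬Q). It is equivalent to the converse, not to the original.
Here P = 'x > 5' and Q = 'x > 3'.

If not (x > 5), then not (x > 3).


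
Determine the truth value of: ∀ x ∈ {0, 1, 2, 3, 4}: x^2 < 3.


Evaluate the predicate on each element: 0:T, 1:T, 2:F, 3:F, 4:F.
Counterexample x = 2 fails the predicate.

F


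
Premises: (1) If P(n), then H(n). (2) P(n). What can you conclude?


Modus ponens: from (P → Q) and P, infer Q.
P = 'P(n)' is asserted, and P → Q holds, so Q follows.

H(n).


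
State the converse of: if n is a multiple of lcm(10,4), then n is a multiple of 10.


The converse of (P → Q) is (Q → P). It is not in general equivalent to the original.
Here P = 'n is a multiple of lcm(10,4)' and Q = 'n is a multiple of 10'.

If n is a multiple of 10, then n is a multiple of lcm(10,4).


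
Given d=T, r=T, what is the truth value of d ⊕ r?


Exclusive or is true when exactly one operand is true.
Substitute: d=T, r=T.
T ⊕ T evaluates to F.

F


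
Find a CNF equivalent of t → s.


Step 1: Rewrite t → s as ¬t ∨ s.

(¬t) ∨ s


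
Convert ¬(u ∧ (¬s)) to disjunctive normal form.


Step 1: Apply De Morgan: ¬(u ∧ (¬s)) = ¬u ∨ ¬(¬s).
Step 2: Eliminate any double negations (¬¬X = X).

(¬u) ∨ s


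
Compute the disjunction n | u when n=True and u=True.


Disjunction is false only when both operands are false.
Substitute: n=True, u=True.
True | True evaluates to True.

True


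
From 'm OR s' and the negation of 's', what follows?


Disjunctive syllogism: from (P ∨ Q) and ¬P, infer Q.
One disjunct, 's', is ruled out; the other must hold.

m


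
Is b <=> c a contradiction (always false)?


Truth table over {b, c}:
b | c | φ
---------
False | False | True
True | False | False
False | True | False
True | True | True
Satisfying assignment at row 1: b=False, c=False gives True.

No, it is not a contradiction.


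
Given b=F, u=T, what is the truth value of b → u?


Implication is false only when antecedent is true and consequent is false.
Substitute: b=F, u=T.
F → T evaluates to T.

T


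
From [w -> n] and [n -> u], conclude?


Hypothetical syllogism: from (P → Q) and (Q → R), infer (P → R).
Chain the two implications through the shared middle term 'n'.

w -> u


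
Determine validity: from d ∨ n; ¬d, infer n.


This matches the form of disjunctive syllogism: the conclusion follows in every model of the premises.

Valid.


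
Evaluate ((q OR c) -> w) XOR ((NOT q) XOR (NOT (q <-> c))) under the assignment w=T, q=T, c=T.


Substitute w=T, q=T, c=T:
q OR c = T OR T = T
(q OR c) -> w = T -> T = T
NOT q = F
q <-> c = T <-> T = T
NOT (q <-> c) = F
(NOT q) XOR (NOT (q <-> c)) = F XOR F = F
((q OR c) -> w) XOR ((NOT q) XOR (NOT (q <-> c))) = T XOR F = T

T


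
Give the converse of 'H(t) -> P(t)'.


The converse of (P → Q) is (Q → P). It is not in general equivalent to the original.
Here P = 'H(t)' and Q = 'P(t)'.

If P(t), then H(t).


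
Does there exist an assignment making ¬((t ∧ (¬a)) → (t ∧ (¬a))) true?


Check all 4 assignments over {a, t}:
a | t | φ
---------
F | F | F
T | F | F
F | T | F
T | T | F
No assignment makes the formula true.

Unsatisfiable.


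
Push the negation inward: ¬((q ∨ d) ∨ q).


De Morgan: the negation of a disjunction is the conjunction of the negations.
Distribute ¬ across ∨, flipping it to ∧, and negate each literal.

((¬q) ∧ (¬d)) ∧ (¬q)


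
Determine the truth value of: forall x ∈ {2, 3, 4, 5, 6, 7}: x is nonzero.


Evaluate the predicate on each element: 2:True, 3:True, 4:True, 5:True, 6:True, 7:True.
Every element satisfies the predicate.

True


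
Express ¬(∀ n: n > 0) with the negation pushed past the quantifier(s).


¬(∀ x: φ) = ∃ x: ¬φ, and ¬(∃ x: φ) = ∀ x: ¬φ.
Apply to the universal statement.

∃ n: ¬(n > 0)


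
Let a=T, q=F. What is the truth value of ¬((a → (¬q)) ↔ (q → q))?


Substitute a=T, q=F:
¬q = T
a → (¬q) = T → T = T
q → q = F → F = T
(a → (¬q)) ↔ (q → q) = T ↔ T = T
¬((a → (¬q)) ↔ (q → q)) = F

F


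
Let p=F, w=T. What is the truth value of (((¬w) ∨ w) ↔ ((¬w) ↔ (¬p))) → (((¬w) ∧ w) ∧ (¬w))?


Substitute p=F, w=T:
… (earlier sub-steps elided)
(¬w) ∨ w = F ∨ T = T
¬w = F
¬p = T
(¬w) ↔ (¬p) = F ↔ T = F
((¬w) ∨ w) ↔ ((¬w) ↔ (¬p)) = T ↔ F = F
¬w = F
(¬w) ∧ w = F ∧ T = F
¬w = F
((¬w) ∧ w) ∧ (¬w) = F ∧ F = F
(((¬w) ∨ w) ↔ ((¬w) ↔ (¬p))) → (((¬w) ∧ w) ∧ (¬w)) = F → F = T

T


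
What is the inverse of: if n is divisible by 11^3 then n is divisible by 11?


The inverse of (P → Q) is (¬P → ¬Q). It is equivalent to the converse, not to the original.
Here P = 'n is divisible by 11^3' and Q = 'n is divisible by 11'.

If not (n is divisible by 11^3), then not (n is divisible by 11).


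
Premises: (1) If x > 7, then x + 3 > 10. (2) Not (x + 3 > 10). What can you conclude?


Modus tollens: from (P → Q) and ¬Q, infer ¬P.
Q = 'x + 3 > 10' is denied; since P → Q, P must also fail.

Not (x > 7).


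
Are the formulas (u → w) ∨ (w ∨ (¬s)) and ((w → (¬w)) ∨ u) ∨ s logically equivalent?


Compare truth tables:
s | u | w | φ | ψ
-----------------
F | F | F | T | T
T | F | F | T | T
F | T | F | T | T
T | T | F | F | T
F | F | T | T | F
T | F | T | T | T
F | T | T | T | T
T | T | T | T | T
They differ at row 4 (s=T, u=T, w=F): φ=F but ψ=T.

No, they are not logically equivalent.


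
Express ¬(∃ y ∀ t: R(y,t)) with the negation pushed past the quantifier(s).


Negation flips each quantifier (∀↔∃) and negates the inner predicate.
¬(∃ y ∀ t: φ) = ∀ y ∃ t: ¬φ.

∀ y ∃ t: ¬(R(y,t))


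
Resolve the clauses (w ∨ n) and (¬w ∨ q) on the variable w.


The clauses contain complementary literals w and ¬w.
Resolution eliminates this pair and disjoins the remaining literals (merging duplicates).

(n ∨ q)


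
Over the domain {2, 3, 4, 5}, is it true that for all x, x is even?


Evaluate the predicate on each element: 2:T, 3:F, 4:T, 5:F.
Counterexample x = 3 fails the predicate.

F


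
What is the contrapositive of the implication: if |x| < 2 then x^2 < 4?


The contrapositive of (P → Q) is (¬Q → ¬P); it is logically equivalent to the original.
Here P = '|x| < 2' and Q = 'x^2 < 4'.

If not (x^2 < 4), then not (|x| < 2).


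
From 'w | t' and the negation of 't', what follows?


Disjunctive syllogism: from (P ∨ Q) and ¬P, infer Q.
One disjunct, 't', is ruled out; the other must hold.

w


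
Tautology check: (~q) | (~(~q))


Build the truth table over {q}:
q | φ
-----
False | True
True | True
Every row evaluates to true.

Yes, it is a tautology.


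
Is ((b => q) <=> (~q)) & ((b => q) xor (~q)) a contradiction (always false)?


Truth table over {b, q}:
b | q | φ
---------
False | False | False
True | False | False
False | True | False
True | True | False
Every row is false.

Yes, it is a contradiction.


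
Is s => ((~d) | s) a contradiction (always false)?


Truth table over {d, s}:
d | s | φ
---------
False | False | True
True | False | True
False | True | True
True | True | True
Satisfying assignment at row 1: d=False, s=False gives True.

No, it is not a contradiction.


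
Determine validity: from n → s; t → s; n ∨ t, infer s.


This matches the form of proof by cases: the conclusion follows in every model of the premises.

Valid.


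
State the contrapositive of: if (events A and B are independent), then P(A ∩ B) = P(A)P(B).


The contrapositive of (P → Q) is (¬Q → ¬P); it is logically equivalent to the original.
Here P = '(events A and B are independent)' and Q = 'P(A ∩ B) = P(A)P(B)'.

If not (P(A ∩ B) = P(A)P(B)), then not ((events A and B are independent)).


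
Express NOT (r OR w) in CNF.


Step 1: Apply De Morgan: ¬(r ∨ w) = ¬r ∧ ¬w.

(NOT r) AND (NOT w)


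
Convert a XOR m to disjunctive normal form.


Step 1: a ⊕ m is true exactly when they disagree: (a ∧ ¬m) ∨ (¬a ∧ m).

(a AND (NOT m)) OR ((NOT a) AND m)


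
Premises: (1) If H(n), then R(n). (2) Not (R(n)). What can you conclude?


Modus tollens: from (P → Q) and ¬Q, infer ¬P.
Q = 'R(n)' is denied; since P → Q, P must also fail.

Not (H(n)).


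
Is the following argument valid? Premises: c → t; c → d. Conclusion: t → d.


This is (no valid rule). There exist truth assignments where the premises are all true but the conclusion is false.

Invalid.


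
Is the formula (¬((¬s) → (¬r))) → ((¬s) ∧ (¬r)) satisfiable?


Search for a satisfying assignment over {r, s}.
Try r=F, s=F: the formula evaluates to T.
A satisfying assignment exists.

Satisfiable.


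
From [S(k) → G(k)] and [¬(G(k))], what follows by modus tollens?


Modus tollens: from (P → Q) and ¬Q, infer ¬P.
Q = 'G(k)' is denied; since P → Q, P must also fail.

Not (S(k)).


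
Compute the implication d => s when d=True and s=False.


Implication is false only when antecedent is true and consequent is false.
Substitute: d=True, s=False.
True => False evaluates to False.

False


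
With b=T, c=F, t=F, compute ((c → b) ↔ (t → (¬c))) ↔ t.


Substitute b=T, c=F, t=F:
c → b = F → T = T
¬c = T
t → (¬c) = F → T = T
(c → b) ↔ (t → (¬c)) = T ↔ T = T
((c → b) ↔ (t → (¬c))) ↔ t = T ↔ F = F

F


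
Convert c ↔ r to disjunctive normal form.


Step 1: c ↔ r is true exactly when both agree: (c ∧ r) ∨ (¬c ∧ ¬r).

(c ∧ r) ∨ ((¬c) ∧ (¬r))


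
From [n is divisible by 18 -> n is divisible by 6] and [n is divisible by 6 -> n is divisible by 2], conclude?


Hypothetical syllogism: from (P → Q) and (Q → R), infer (P → R).
Chain the two implications through the shared middle term 'n is divisible by 6'.

n is divisible by 18 -> n is divisible by 2


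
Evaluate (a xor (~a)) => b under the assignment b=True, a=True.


Substitute b=True, a=True:
~a = False
a xor (~a) = True xor False = True
(a xor (~a)) => b = True => True = True

True


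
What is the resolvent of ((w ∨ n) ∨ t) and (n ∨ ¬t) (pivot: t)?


The clauses contain complementary literals t and ¬t.
Resolution eliminates this pair and disjoins the remaining literals (merging duplicates).

(n ∨ w)


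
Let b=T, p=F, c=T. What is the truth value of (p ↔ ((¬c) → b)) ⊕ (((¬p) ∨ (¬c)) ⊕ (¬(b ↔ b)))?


Substitute b=T, p=F, c=T:
¬c = F
(¬c) → b = F → T = T
p ↔ ((¬c) → b) = F ↔ T = F
¬p = T
¬c = F
(¬p) ∨ (¬c) = T ∨ F = T
b ↔ b = T ↔ T = T
¬(b ↔ b) = F
((¬p) ∨ (¬c)) ⊕ (¬(b ↔ b)) = T ⊕ F = T
(p ↔ ((¬c) → b)) ⊕ (((¬p) ∨ (¬c)) ⊕ (¬(b ↔ b))) = F ⊕ T = T

T


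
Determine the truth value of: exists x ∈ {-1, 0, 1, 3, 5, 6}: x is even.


Evaluate the predicate on each element: -1:False, 0:True, 1:False, 3:False, 5:False, 6:True.
Witness x = 0 satisfies the predicate.

True


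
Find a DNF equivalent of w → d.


Step 1: Rewrite w → d as ¬w ∨ d.

(¬w) ∨ d


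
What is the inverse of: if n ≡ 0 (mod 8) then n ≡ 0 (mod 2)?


The inverse of (P → Q) is (¬P → ¬Q). It is equivalent to the converse, not to the original.
Here P = 'n ≡ 0 (mod 8)' and Q = 'n ≡ 0 (mod 2)'.

If not (n ≡ 0 (mod 8)), then not (n ≡ 0 (mod 2)).


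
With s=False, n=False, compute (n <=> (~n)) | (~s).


Substitute s=False, n=False:
~n = True
n <=> (~n) = False <=> True = False
~s = True
(n <=> (~n)) | (~s) = False | True = True

True


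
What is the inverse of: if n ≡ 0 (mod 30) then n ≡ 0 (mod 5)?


The inverse of (P → Q) is (¬P → ¬Q). It is equivalent to the converse, not to the original.
Here P = 'n ≡ 0 (mod 30)' and Q = 'n ≡ 0 (mod 5)'.

If not (n ≡ 0 (mod 30)), then not (n ≡ 0 (mod 5)).


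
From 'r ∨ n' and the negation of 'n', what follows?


Disjunctive syllogism: from (P ∨ Q) and ¬P, infer Q.
One disjunct, 'n', is ruled out; the other must hold.

r


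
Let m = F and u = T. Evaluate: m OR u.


Disjunction is false only when both operands are false.
Substitute: m=F, u=T.
F OR T evaluates to T.

T


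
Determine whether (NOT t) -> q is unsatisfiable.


Truth table over {q, t}:
q | t | φ
---------
F | F | F
T | F | T
F | T | T
T | T | T
Satisfying assignment at row 2: q=T, t=F gives T.

No, it is not a contradiction.


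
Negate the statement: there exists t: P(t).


¬(for all x: φ) = there exists x: ¬φ, and ¬(there exists x: φ) = for all x: ¬φ.
Apply to the existential statement.

for all t: NOT(P(t))


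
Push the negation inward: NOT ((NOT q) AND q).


De Morgan: the negation of a conjunction is the disjunction of the negations.
Distribute NOT across AND, flipping it to OR, and negate each literal.

q OR (NOT q)


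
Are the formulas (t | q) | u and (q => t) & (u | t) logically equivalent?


Compare truth tables:
q | t | u | φ | ψ
-----------------
False | False | False | False | False
True | False | False | True | False
False | True | False | True | True
True | True | False | True | True
False | False | True | True | True
True | False | True | True | False
False | True | True | True | True
True | True | True | True | True
They differ at row 2 (q=True, t=False, u=False): φ=True but ψ=False.

No, they are not logically equivalent.


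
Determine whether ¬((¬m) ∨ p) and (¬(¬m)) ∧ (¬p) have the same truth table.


Compare truth tables:
m | p | φ | ψ
-------------
F | F | F | F
T | F | T | T
F | T | F | F
T | T | F | F
The columns φ and ψ agree on every row.

Yes, they are logically equivalent.


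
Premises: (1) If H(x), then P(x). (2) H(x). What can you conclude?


Modus ponens: from (P → Q) and P, infer Q.
P = 'H(x)' is asserted, and P → Q holds, so Q follows.

P(x).


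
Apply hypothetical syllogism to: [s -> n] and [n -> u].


Hypothetical syllogism: from (P → Q) and (Q → R), infer (P → R).
Chain the two implications through the shared middle term 'n'.

s -> u


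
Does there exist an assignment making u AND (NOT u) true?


Check all 2 assignments over {u}:
u | φ
-----
F | F
T | F
No assignment makes the formula true.

Unsatisfiable.


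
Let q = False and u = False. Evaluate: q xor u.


Exclusive or is true when exactly one operand is true.
Substitute: q=False, u=False.
False xor False evaluates to False.

False


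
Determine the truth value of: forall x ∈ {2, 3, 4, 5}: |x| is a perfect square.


Evaluate the predicate on each element: 2:False, 3:False, 4:True, 5:False.
Counterexample x = 2 fails the predicate.

False


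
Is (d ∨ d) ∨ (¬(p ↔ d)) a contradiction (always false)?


Truth table over {d, p}:
d | p | φ
---------
F | F | F
T | F | T
F | T | T
T | T | T
Satisfying assignment at row 2: d=T, p=F gives T.

No, it is not a contradiction.


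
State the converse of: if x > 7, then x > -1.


The converse of (P → Q) is (Q → P). It is not in general equivalent to the original.
Here P = 'x > 7' and Q = 'x > -1'.

If x > -1, then x > 7.


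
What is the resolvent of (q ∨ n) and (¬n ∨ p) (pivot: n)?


The clauses contain complementary literals n and ¬n.
Resolution eliminates this pair and disjoins the remaining literals (merging duplicates).

(q ∨ p)


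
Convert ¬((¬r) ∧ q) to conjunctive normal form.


Step 1: Apply De Morgan: ¬((¬r) ∧ q) = ¬(¬r) ∨ ¬q.
Step 2: Eliminate any double negations (¬¬X = X).

r ∨ (¬q)


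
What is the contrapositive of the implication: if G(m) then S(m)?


The contrapositive of (P → Q) is (¬Q → ¬P); it is logically equivalent to the original.
Here P = 'G(m)' and Q = 'S(m)'.

If not (S(m)), then not (G(m)).


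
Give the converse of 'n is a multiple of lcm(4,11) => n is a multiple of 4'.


The converse of (P → Q) is (Q → P). It is not in general equivalent to the original.
Here P = 'n is a multiple of lcm(4,11)' and Q = 'n is a multiple of 4'.

If n is a multiple of 4, then n is a multiple of lcm(4,11).


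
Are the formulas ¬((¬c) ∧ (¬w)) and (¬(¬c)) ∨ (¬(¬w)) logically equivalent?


Compare truth tables:
c | w | φ | ψ
-------------
F | F | F | F
T | F | T | T
F | T | T | T
T | T | T | T
The columns φ and ψ agree on every row.

Yes, they are logically equivalent.


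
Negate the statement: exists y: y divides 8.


¬(forall x: φ) = exists x: ¬φ, and ¬(exists x: φ) = forall x: ¬φ.
Apply to the existential statement.

forall y: ~(y divides 8)


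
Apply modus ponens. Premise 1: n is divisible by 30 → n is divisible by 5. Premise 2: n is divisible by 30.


Modus ponens: from (P → Q) and P, infer Q.
P = 'n is divisible by 30' is asserted, and P → Q holds, so Q follows.

n is divisible by 5.


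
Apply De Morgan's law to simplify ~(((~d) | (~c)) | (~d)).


De Morgan: the negation of a disjunction is the conjunction of the negations.
Distribute ~ across |, flipping it to &, and negate each literal.

(d & c) & d


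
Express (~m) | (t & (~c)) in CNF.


Step 1: Distribute ∨ over ∧: (¬m) ∨ (t ∧ (¬c)) = ((¬m) ∨ t) ∧ ((¬m) ∨ (¬c)).

((~m) | t) & ((~m) | (~c))


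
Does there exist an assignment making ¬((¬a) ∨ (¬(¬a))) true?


Check all 2 assignments over {a}:
a | φ
-----
F | F
T | F
No assignment makes the formula true.

Unsatisfiable.


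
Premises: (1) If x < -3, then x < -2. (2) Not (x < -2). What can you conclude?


Modus tollens: from (P → Q) and ¬Q, infer ¬P.
Q = 'x < -2' is denied; since P → Q, P must also fail.

Not (x < -3).


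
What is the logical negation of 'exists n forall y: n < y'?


Negation flips each quantifier (∀↔∃) and negates the inner predicate.
¬(exists n forall y: φ) = forall n exists y: ¬φ.

forall n exists y: ~(n < y)


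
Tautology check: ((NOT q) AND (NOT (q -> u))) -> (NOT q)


Build the truth table over {q, u}:
q | u | φ
---------
F | F | T
T | F | T
F | T | T
T | T | T
Every row evaluates to true.

Yes, it is a tautology.


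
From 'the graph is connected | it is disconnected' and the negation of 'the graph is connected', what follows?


Disjunctive syllogism: from (P ∨ Q) and ¬P, infer Q.
One disjunct, 'the graph is connected', is ruled out; the other must hold.

it is disconnected


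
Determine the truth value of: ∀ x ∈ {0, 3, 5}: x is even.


Evaluate the predicate on each element: 0:T, 3:F, 5:F.
Counterexample x = 3 fails the predicate.

F


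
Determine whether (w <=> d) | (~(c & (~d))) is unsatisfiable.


Truth table over {c, d, w}:
c | d | w | φ
-------------
False | False | False | True
True | False | False | True
False | True | False | True
True | True | False | True
False | False | True | True
True | False | True | False
False | True | True | True
True | True | True | True
Satisfying assignment at row 1: c=False, d=False, w=False gives True.

No, it is not a contradiction.


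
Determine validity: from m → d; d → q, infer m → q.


This matches the form of hypothetical syllogism: the conclusion follows in every model of the premises.

Valid.


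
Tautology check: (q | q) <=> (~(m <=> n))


Build the truth table over {m, n, q}:
m | n | q | φ
-------------
False | False | False | True
True | False | False | False
False | True | False | False
True | True | False | True
False | False | True | False
True | False | True | True
False | True | True | True
True | True | True | False
Counterexample at row 2: with m=True, n=False, q=False, the formula is False.

No, it is not a tautology.


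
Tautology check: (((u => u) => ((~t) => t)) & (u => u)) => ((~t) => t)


Build the truth table over {t, u}:
t | u | φ
---------
False | False | True
True | False | True
False | True | True
True | True | True
Every row evaluates to true.

Yes, it is a tautology.


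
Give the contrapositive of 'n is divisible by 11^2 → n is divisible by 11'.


The contrapositive of (P → Q) is (¬Q → ¬P); it is logically equivalent to the original.
Here P = 'n is divisible by 11^2' and Q = 'n is divisible by 11'.

If not (n is divisible by 11), then not (n is divisible by 11^2).


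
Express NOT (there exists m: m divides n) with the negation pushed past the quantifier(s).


¬(for all x: φ) = there exists x: ¬φ, and ¬(there exists x: φ) = for all x: ¬φ.
Apply to the existential statement.

for all m: NOT(m divides n)


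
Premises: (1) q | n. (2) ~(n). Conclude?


Disjunctive syllogism: from (P ∨ Q) and ¬P, infer Q.
One disjunct, 'n', is ruled out; the other must hold.

q


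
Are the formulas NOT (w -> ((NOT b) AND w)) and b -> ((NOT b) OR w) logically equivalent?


Compare truth tables:
b | w | φ | ψ
-------------
F | F | F | T
T | F | F | F
F | T | F | T
T | T | T | T
They differ at row 1 (b=F, w=F): φ=F but ψ=T.

No, they are not logically equivalent.
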